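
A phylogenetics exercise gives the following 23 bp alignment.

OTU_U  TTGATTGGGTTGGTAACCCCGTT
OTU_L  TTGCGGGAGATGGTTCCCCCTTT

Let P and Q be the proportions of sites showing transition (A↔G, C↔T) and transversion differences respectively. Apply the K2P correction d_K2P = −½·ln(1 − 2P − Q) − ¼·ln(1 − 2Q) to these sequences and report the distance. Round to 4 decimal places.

The sequences differ at positions 4 (A/C, transversion), 5 (T/G, transversion), 6 (T/G, transversion), 8 (G/A, transition), 10 (T/A, transversion), 15 (A/T, transversion), 16 (A/C, transversion), 21 (G/T, transversion).
Of the 8 differences, 1 transition and 7 transversions over 23 sites: P = 1/23 = 0.043478, Q = 7/23 = 0.304348.
d = −0.5·ln(0.608696) − 0.25·ln(0.391304) = −0.5·(-0.496436) − 0.25·(-0.938271) = 0.4828.

0.4828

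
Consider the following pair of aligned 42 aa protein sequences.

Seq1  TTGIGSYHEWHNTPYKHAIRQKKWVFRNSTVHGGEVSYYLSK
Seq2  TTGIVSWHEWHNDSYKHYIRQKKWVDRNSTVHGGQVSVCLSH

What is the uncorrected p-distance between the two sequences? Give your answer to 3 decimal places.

0.238

Differing sites — 5:G/V; 7:Y/W; 13:T/D; 14:P/S; 18:A/Y; 26:F/D; 35:E/Q; 38:Y/V; 39:Y/C; 42:K/H.
There are 10 differences over 42 sites, so p = 10/42 = 0.238.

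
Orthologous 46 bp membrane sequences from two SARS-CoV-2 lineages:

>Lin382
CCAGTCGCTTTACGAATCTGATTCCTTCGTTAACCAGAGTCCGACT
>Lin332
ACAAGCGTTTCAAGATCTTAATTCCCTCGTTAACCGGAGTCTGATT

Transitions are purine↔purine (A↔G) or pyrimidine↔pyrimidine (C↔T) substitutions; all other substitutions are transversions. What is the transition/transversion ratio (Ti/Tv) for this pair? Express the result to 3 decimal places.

The sequences differ at positions 1 (C/A, transversion), 4 (G/A, transition), 5 (T/G, transversion), 8 (C/T, transition), 11 (T/C, transition), 13 (C/A, transversion), 16 (A/T, transversion), 17 (T/C, transition), 18 (C/T, transition), 20 (G/A, transition), 26 (T/C, transition), 36 (A/G, transition), 42 (C/T, transition), 45 (C/T, transition).
Of the 14 differences, 10 transitions and 4 transversions, so Ti/Tv = 10/4 = 2.500.

2.500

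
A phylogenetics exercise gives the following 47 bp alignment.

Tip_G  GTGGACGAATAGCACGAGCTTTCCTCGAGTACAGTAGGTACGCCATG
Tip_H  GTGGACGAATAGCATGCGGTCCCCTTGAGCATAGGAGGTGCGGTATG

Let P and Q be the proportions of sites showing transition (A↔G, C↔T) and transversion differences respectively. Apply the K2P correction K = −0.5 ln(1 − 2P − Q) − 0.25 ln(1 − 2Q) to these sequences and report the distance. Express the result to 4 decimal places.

Mismatches occur at site 15 (C↔T, transition), site 17 (A↔C, transversion), site 19 (C↔G, transversion), site 21 (T↔C, transition), site 22 (T↔C, transition), site 26 (C↔T, transition), site 30 (T↔C, transition), site 32 (C↔T, transition), site 35 (T↔G, transversion), site 40 (A↔G, transition), site 43 (C↔G, transversion), site 44 (C↔T, transition).
Of the 12 differences, 8 transitions and 4 transversions over 47 sites: P = 8/47 = 0.170213, Q = 4/47 = 0.085106.
d = −0.5·ln(0.574468) − 0.25·ln(0.829788) = −0.5·(-0.554311) − 0.25·(-0.186585) = 0.3238.

0.3238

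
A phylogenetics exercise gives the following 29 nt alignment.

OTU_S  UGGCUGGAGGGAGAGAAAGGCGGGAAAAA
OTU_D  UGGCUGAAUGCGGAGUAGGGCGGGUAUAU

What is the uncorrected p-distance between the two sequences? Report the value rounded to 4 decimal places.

Differing sites — 7:G/A; 9:G/U; 11:G/C; 12:A/G; 16:A/U; 18:A/G; 25:A/U; 27:A/U; 29:A/U.
There are 9 differences over 29 sites, so p = 9/29 = 0.3103.

0.3103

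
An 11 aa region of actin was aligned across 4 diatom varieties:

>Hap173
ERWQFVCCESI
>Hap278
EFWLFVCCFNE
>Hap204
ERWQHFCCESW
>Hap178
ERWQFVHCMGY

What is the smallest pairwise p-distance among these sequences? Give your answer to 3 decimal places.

Pairwise Hamming distances:
  Hap173 vs Hap278: 5
  Hap173 vs Hap204: 3
  Hap173 vs Hap178: 4
  Hap278 vs Hap204: 7
  Hap278 vs Hap178: 6
  Hap204 vs Hap178: 6
The smallest is 3 mismatches, between Hap173 and Hap204; p = 3/11 = 0.273.

0.273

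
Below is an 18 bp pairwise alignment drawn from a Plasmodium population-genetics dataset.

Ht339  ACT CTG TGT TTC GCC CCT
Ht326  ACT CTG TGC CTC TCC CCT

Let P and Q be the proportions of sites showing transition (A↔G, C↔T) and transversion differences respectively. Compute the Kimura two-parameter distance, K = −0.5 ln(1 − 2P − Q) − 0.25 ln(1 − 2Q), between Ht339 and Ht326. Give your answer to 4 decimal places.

The sequences differ at positions 9 (T/C, transition), 10 (T/C, transition), 13 (G/T, transversion).
Of the 3 differences, 2 transitions and 1 transversion over 18 sites: P = 2/18 = 0.111111, Q = 1/18 = 0.055556.
d = −0.5·ln(0.722222) − 0.25·ln(0.888888) = −0.5·(-0.325423) − 0.25·(-0.117784) = 0.1922.

0.1922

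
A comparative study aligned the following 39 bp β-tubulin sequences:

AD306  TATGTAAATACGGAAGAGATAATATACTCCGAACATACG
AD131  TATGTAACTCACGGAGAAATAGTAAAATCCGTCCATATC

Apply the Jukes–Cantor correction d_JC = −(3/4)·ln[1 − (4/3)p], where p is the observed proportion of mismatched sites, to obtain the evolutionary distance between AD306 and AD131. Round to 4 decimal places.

Differing sites — 8:A/C; 10:A/C; 11:C/A; 12:G/C; 14:A/G; 18:G/A; 22:A/G; 25:T/A; 27:C/A; 32:A/T; 33:A/C; 38:C/T; 39:G/C.
p = 13/39 = 0.333333.
d = −0.75 · ln(1 − (4/3)·0.333333) = −0.75 · ln(0.555556) = −0.75 · (-0.587786) = 0.4408.

0.4408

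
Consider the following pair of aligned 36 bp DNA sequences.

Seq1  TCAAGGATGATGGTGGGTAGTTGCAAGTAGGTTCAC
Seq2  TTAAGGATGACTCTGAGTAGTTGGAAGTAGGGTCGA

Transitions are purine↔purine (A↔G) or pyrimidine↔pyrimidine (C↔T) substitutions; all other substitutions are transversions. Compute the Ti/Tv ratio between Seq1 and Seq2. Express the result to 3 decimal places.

Differing sites — 2:C/T (Ti); 11:T/C (Ti); 12:G/T (Tv); 13:G/C (Tv); 16:G/A (Ti); 24:C/G (Tv); 32:T/G (Tv); 35:A/G (Ti); 36:C/A (Tv).
Of the 9 differences, 4 transitions and 5 transversions, so Ti/Tv = 4/5 = 0.800.

0.800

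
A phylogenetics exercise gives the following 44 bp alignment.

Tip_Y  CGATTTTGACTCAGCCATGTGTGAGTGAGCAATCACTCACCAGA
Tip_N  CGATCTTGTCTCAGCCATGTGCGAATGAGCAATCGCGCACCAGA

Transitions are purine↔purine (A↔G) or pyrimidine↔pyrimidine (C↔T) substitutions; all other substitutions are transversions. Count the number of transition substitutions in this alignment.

4

The sequences differ at positions 5 (T/C, transition), 9 (A/T, transversion), 22 (T/C, transition), 25 (G/A, transition), 35 (A/G, transition), 37 (T/G, transversion).
Of the 6 differences, 4 transitions and 2 transversions, so the answer is 4.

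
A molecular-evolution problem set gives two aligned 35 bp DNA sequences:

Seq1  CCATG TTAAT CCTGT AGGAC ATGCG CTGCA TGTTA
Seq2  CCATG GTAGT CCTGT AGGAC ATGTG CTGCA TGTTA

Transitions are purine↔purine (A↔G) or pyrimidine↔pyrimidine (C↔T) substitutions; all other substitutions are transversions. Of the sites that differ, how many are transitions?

Mismatches occur at site 6 (T/G, transversion), site 9 (A/G, transition), site 24 (C/T, transition).
Of the 3 differences, 2 transitions and 1 transversion, so the answer is 2.

2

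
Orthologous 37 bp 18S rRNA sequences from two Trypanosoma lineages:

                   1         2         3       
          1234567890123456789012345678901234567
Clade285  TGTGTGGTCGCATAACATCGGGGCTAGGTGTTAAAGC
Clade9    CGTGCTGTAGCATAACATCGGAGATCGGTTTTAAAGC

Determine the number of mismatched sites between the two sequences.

8

Mismatches occur at site 1 (T/C), site 5 (T/C), site 6 (G/T), site 9 (C/A), site 22 (G/A), site 24 (C/A), site 26 (A/C), site 30 (G/T).
That gives 8 mismatches out of 37 aligned sites, so the Hamming distance is 8.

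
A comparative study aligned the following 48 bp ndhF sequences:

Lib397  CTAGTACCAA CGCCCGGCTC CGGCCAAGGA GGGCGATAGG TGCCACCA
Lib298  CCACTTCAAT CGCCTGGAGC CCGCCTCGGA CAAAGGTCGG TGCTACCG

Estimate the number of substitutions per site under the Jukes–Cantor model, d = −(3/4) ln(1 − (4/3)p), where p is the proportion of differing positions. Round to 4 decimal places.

The sequences differ at positions 2 (T/C), 4 (G/C), 6 (A/T), 8 (C/A), 10 (A/T), 15 (C/T), 18 (C/A), 19 (T/G), 22 (G/C), 26 (A/T), 27 (A/C), 31 (G/C), 32 (G/A), 33 (G/A), 34 (C/A), 36 (A/G), 38 (A/C), 44 (C/T), 48 (A/G).
p = 19/48 = 0.395833.
d = −0.75 · ln(1 − (4/3)·0.395833) = −0.75 · ln(0.472223) = −0.75 · (-0.750304) = 0.5627.

0.5627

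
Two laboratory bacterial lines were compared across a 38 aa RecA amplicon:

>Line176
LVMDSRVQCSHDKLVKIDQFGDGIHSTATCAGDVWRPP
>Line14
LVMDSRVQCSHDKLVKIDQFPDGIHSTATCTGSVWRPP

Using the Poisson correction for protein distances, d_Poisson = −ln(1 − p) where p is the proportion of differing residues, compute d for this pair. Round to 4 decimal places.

The sequences differ at positions 21 (G/P), 31 (A/T), 33 (D/S).
p = 3/38 = 0.078947.
d = −ln(1 − 0.078947) = −ln(0.921053) = 0.0822.

0.0822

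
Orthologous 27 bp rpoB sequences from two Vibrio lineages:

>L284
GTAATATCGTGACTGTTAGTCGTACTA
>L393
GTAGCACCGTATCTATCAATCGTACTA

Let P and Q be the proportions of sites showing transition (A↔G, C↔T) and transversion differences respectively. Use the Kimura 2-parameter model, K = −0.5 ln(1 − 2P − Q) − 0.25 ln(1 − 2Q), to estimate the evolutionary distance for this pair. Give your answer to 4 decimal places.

0.4247

The sequences differ at positions 4 (A/G, transition), 5 (T/C, transition), 7 (T/C, transition), 11 (G/A, transition), 12 (A/T, transversion), 15 (G/A, transition), 17 (T/C, transition), 19 (G/A, transition).
Of the 8 differences, 7 transitions and 1 transversion over 27 sites: P = 7/27 = 0.259259, Q = 1/27 = 0.037037.
d = −0.5·ln(0.444445) − 0.25·ln(0.925926) = −0.5·(-0.810929) − 0.25·(-0.076961) = 0.4247.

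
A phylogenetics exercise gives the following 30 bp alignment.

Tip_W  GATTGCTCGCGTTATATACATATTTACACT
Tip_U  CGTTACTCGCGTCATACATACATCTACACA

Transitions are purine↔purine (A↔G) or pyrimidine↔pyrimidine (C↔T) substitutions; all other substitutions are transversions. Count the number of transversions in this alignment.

Differing sites — 1:G/C (Tv); 2:A/G (Ti); 5:G/A (Ti); 13:T/C (Ti); 17:T/C (Ti); 19:C/T (Ti); 21:T/C (Ti); 24:T/C (Ti); 30:T/A (Tv).
Of the 9 differences, 7 transitions and 2 transversions, so the answer is 2.

2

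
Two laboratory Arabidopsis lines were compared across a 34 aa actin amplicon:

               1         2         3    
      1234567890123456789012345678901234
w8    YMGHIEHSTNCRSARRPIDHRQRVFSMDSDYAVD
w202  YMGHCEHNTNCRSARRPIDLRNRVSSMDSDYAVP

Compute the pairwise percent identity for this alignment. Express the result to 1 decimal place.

Mismatches occur at site 5 (I→C), site 8 (S→N), site 20 (H→L), site 22 (Q→N), site 25 (F→S), site 34 (D→P).
28 of the 34 sites match, so the percent identity is 28/34 × 100 = 82.4%.

82.4%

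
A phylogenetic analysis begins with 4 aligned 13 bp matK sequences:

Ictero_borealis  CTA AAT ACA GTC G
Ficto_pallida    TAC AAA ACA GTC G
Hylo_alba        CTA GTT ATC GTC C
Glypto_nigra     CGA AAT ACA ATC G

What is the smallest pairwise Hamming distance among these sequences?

Pairwise Hamming distances:
  Ictero_borealis vs Ficto_pallida: 4
  Ictero_borealis vs Hylo_alba: 5
  Ictero_borealis vs Glypto_nigra: 2
  Ficto_pallida vs Hylo_alba: 9
  Ficto_pallida vs Glypto_nigra: 5
  Hylo_alba vs Glypto_nigra: 7
The smallest is 2, between Ictero_borealis and Glypto_nigra.

2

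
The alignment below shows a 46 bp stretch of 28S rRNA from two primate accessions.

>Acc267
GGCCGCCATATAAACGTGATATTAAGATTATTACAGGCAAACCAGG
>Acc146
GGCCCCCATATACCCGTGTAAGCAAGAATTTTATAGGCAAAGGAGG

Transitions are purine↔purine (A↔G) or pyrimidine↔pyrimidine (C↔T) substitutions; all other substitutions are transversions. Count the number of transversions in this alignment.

Differing sites — 5:G/C (Tv); 13:A/C (Tv); 14:A/C (Tv); 19:A/T (Tv); 20:T/A (Tv); 22:T/G (Tv); 23:T/C (Ti); 28:T/A (Tv); 30:A/T (Tv); 34:C/T (Ti); 42:C/G (Tv); 43:C/G (Tv).
Of the 12 differences, 2 transitions and 10 transversions, so the answer is 10.

10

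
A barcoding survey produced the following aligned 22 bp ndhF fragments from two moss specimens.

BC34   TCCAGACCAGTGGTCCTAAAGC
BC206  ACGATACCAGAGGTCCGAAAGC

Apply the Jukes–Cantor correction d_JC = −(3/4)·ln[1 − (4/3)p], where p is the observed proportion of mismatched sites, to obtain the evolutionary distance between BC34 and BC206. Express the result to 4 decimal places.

0.2708

The sequences differ at positions 1 (T/A), 3 (C/G), 5 (G/T), 11 (T/A), 17 (T/G).
p = 5/22 = 0.227273.
d = −0.75 · ln(1 − (4/3)·0.227273) = −0.75 · ln(0.696969) = −0.75 · (-0.361014) = 0.2708.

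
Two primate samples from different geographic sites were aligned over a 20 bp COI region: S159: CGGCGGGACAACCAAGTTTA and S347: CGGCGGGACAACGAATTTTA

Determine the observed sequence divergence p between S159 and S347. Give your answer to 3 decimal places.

Differing sites — 13:C/G; 16:G/T.
There are 2 differences over 20 sites, so p = 2/20 = 0.100.

0.100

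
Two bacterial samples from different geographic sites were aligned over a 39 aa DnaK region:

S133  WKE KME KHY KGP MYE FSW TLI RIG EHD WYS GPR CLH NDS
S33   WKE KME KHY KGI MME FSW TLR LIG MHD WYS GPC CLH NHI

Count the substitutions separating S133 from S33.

The sequences differ at positions 12 (P/I), 14 (Y/M), 21 (I/R), 22 (R/L), 25 (E/M), 33 (R/C), 38 (D/H), 39 (S/I).
That gives 8 mismatches out of 39 aligned sites, so the Hamming distance is 8.

8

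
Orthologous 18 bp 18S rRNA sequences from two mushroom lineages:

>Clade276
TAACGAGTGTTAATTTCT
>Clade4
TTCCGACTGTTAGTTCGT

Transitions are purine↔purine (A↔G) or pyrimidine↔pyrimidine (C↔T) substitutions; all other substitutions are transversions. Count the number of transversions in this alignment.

4

The sequences differ at positions 2 (A/T, transversion), 3 (A/C, transversion), 7 (G/C, transversion), 13 (A/G, transition), 16 (T/C, transition), 17 (C/G, transversion).
Of the 6 differences, 2 transitions and 4 transversions, so the answer is 4.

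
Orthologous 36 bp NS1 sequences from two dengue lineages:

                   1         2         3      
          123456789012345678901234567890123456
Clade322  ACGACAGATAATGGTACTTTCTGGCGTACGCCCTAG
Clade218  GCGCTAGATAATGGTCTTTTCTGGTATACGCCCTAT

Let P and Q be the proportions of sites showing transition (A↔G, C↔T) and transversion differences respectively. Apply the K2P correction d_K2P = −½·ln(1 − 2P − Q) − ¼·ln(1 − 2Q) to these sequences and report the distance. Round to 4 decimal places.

The sequences differ at positions 1 (A/G, transition), 4 (A/C, transversion), 5 (C/T, transition), 16 (A/C, transversion), 17 (C/T, transition), 25 (C/T, transition), 26 (G/A, transition), 36 (G/T, transversion).
Of the 8 differences, 5 transitions and 3 transversions over 36 sites: P = 5/36 = 0.138889, Q = 3/36 = 0.083333.
d = −0.5·ln(0.638889) − 0.25·ln(0.833334) = −0.5·(-0.448025) − 0.25·(-0.182321) = 0.2696.

0.2696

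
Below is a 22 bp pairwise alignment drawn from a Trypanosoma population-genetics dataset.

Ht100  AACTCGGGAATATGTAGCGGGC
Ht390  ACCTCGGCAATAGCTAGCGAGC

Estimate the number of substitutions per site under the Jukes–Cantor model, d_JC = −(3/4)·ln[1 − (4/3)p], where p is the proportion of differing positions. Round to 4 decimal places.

The sequences differ at positions 2 (A/C), 8 (G/C), 13 (T/G), 14 (G/C), 20 (G/A).
p = 5/22 = 0.227273.
d = −0.75 · ln(1 − (4/3)·0.227273) = −0.75 · ln(0.696969) = −0.75 · (-0.361014) = 0.2708.

0.2708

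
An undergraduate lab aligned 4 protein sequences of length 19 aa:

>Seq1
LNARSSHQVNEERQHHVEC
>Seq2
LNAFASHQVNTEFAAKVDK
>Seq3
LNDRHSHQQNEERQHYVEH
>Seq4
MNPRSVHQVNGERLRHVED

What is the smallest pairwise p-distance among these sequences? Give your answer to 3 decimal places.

0.263

Pairwise Hamming distances:
  Seq1 vs Seq2: 9
  Seq1 vs Seq3: 5
  Seq1 vs Seq4: 7
  Seq2 vs Seq3: 11
  Seq2 vs Seq4: 12
  Seq3 vs Seq4: 10
The smallest is 5 mismatches, between Seq1 and Seq3; p = 5/19 = 0.263.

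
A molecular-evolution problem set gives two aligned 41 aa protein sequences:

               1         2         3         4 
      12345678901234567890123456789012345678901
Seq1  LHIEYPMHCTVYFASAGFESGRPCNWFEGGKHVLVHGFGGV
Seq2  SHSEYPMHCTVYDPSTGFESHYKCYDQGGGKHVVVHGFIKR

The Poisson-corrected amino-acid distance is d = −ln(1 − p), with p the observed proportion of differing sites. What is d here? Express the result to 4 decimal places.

0.4947

Mismatches occur at site 1 (L→S), site 3 (I→S), site 13 (F→D), site 14 (A→P), site 16 (A→T), site 21 (G→H), site 22 (R→Y), site 23 (P→K), site 25 (N→Y), site 26 (W→D), site 27 (F→Q), site 28 (E→G), site 34 (L→V), site 39 (G→I), site 40 (G→K), site 41 (V→R).
p = 16/41 = 0.390244.
d = −ln(1 − 0.390244) = −ln(0.609756) = 0.4947.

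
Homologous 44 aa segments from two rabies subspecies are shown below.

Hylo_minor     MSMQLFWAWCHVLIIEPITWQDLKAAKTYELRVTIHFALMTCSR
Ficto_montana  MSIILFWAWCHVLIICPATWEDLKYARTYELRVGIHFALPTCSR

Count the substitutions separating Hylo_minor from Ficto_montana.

9

Differing sites — 3:M/I; 4:Q/I; 16:E/C; 18:I/A; 21:Q/E; 25:A/Y; 27:K/R; 34:T/G; 40:M/P.
That gives 9 mismatches out of 44 aligned sites, so the Hamming distance is 9.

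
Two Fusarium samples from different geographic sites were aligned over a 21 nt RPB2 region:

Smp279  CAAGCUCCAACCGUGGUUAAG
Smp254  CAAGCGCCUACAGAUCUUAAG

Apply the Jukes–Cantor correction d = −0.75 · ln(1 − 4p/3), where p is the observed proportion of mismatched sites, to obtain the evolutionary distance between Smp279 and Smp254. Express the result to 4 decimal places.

Differing sites — 6:U/G; 9:A/U; 12:C/A; 14:U/A; 15:G/U; 16:G/C.
p = 6/21 = 0.285714.
d = −0.75 · ln(1 − (4/3)·0.285714) = −0.75 · ln(0.619048) = −0.75 · (-0.479572) = 0.3597.

0.3597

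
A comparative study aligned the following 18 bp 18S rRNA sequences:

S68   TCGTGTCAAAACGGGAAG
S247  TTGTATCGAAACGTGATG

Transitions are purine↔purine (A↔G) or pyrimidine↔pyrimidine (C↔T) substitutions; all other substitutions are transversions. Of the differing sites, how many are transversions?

2

Mismatches occur at site 2 (C/T, transition), site 5 (G/A, transition), site 8 (A/G, transition), site 14 (G/T, transversion), site 17 (A/T, transversion).
Of the 5 differences, 3 transitions and 2 transversions, so the answer is 2.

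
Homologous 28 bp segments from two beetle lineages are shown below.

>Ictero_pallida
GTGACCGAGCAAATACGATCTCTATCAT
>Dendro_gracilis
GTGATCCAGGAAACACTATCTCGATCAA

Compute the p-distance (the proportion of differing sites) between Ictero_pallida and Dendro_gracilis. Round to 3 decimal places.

0.250

The sequences differ at positions 5 (C/T), 7 (G/C), 10 (C/G), 14 (T/C), 17 (G/T), 23 (T/G), 28 (T/A).
There are 7 differences over 28 sites, so p = 7/28 = 0.250.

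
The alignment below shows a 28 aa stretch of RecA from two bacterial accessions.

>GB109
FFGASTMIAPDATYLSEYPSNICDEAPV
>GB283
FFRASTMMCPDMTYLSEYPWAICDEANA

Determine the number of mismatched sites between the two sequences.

Mismatches occur at site 3 (G→R), site 8 (I→M), site 9 (A→C), site 12 (A→M), site 20 (S→W), site 21 (N→A), site 27 (P→N), site 28 (V→A).
That gives 8 mismatches out of 28 aligned sites, so the Hamming distance is 8.

8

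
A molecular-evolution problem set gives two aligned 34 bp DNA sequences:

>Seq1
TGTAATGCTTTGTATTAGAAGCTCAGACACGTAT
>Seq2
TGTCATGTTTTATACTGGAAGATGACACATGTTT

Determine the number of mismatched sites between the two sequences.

10

Differing sites — 4:A/C; 8:C/T; 12:G/A; 15:T/C; 17:A/G; 22:C/A; 24:C/G; 26:G/C; 30:C/T; 33:A/T.
That gives 10 mismatches out of 34 aligned sites, so the Hamming distance is 10.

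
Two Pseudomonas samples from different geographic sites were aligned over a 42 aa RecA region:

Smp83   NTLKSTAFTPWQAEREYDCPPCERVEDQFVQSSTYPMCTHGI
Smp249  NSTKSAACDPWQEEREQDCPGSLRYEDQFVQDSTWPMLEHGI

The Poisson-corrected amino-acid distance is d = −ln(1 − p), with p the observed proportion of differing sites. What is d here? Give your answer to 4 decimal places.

Differing sites — 2:T/S; 3:L/T; 6:T/A; 8:F/C; 9:T/D; 13:A/E; 17:Y/Q; 21:P/G; 22:C/S; 23:E/L; 25:V/Y; 32:S/D; 35:Y/W; 38:C/L; 39:T/E.
p = 15/42 = 0.357143.
d = −ln(1 − 0.357143) = −ln(0.642857) = 0.4418.

0.4418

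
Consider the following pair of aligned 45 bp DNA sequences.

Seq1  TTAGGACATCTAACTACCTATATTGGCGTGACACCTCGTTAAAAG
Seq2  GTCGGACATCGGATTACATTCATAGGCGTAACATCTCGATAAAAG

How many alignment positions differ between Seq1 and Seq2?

The sequences differ at positions 1 (T/G), 3 (A/C), 11 (T/G), 12 (A/G), 14 (C/T), 18 (C/A), 20 (A/T), 21 (T/C), 24 (T/A), 30 (G/A), 34 (C/T), 39 (T/A).
That gives 12 mismatches out of 45 aligned sites, so the Hamming distance is 12.

12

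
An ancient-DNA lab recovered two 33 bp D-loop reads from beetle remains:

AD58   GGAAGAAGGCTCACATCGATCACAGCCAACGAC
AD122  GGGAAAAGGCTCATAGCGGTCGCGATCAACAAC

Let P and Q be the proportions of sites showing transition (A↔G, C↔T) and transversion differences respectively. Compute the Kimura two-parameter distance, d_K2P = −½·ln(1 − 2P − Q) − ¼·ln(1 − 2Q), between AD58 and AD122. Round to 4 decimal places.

0.4444

Differing sites — 3:A/G (Ti); 5:G/A (Ti); 14:C/T (Ti); 16:T/G (Tv); 19:A/G (Ti); 22:A/G (Ti); 24:A/G (Ti); 25:G/A (Ti); 26:C/T (Ti); 31:G/A (Ti).
Of the 10 differences, 9 transitions and 1 transversion over 33 sites: P = 9/33 = 0.272727, Q = 1/33 = 0.030303.
d = −0.5·ln(0.424243) − 0.25·ln(0.939394) = −0.5·(-0.857449) − 0.25·(-0.062520) = 0.4444.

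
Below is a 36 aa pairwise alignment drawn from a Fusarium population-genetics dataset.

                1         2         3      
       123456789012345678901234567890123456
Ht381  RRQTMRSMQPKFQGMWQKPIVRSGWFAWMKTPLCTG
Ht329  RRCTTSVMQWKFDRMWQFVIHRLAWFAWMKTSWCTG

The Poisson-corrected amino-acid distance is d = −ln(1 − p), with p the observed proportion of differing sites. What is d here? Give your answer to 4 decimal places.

0.4925

Mismatches occur at site 3 (Q/C), site 5 (M/T), site 6 (R/S), site 7 (S/V), site 10 (P/W), site 13 (Q/D), site 14 (G/R), site 18 (K/F), site 19 (P/V), site 21 (V/H), site 23 (S/L), site 24 (G/A), site 32 (P/S), site 33 (L/W).
p = 14/36 = 0.388889.
d = −ln(1 − 0.388889) = −ln(0.611111) = 0.4925.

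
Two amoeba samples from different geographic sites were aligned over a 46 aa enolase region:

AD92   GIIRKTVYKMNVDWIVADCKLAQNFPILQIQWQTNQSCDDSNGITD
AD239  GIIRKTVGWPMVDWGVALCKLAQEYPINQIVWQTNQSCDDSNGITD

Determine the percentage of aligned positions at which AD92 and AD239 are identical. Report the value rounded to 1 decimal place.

Mismatches occur at site 8 (Y→G), site 9 (K→W), site 10 (M→P), site 11 (N→M), site 15 (I→G), site 18 (D→L), site 24 (N→E), site 25 (F→Y), site 28 (L→N), site 31 (Q→V).
36 of the 46 sites match, so the percent identity is 36/46 × 100 = 78.3%.

78.3%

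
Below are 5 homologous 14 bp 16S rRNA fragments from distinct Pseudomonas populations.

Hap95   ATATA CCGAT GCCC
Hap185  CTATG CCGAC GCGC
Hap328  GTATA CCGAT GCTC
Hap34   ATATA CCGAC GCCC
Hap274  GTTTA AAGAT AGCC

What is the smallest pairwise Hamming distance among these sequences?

1

Pairwise Hamming distances:
  Hap95 vs Hap185: 4
  Hap95 vs Hap328: 2
  Hap95 vs Hap34: 1
  Hap95 vs Hap274: 6
  Hap185 vs Hap328: 4
  Hap185 vs Hap34: 3
  Hap185 vs Hap274: 9
  Hap328 vs Hap34: 3
  Hap328 vs Hap274: 6
  Hap34 vs Hap274: 7
The smallest is 1, between Hap95 and Hap34.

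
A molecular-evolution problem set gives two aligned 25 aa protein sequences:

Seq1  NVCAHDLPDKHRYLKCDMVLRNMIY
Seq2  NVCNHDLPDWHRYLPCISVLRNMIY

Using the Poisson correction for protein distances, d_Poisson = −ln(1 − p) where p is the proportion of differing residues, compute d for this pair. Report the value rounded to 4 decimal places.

Differing sites — 4:A/N; 10:K/W; 15:K/P; 17:D/I; 18:M/S.
p = 5/25 = 0.200000.
d = −ln(1 − 0.200000) = −ln(0.800000) = 0.2231.

0.2231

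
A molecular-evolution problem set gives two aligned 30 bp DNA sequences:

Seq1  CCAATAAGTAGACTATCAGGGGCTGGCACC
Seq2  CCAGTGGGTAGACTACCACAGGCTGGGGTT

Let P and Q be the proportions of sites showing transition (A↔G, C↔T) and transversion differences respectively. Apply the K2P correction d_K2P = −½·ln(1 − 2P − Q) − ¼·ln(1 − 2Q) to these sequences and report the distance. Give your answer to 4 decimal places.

The sequences differ at positions 4 (A/G, transition), 6 (A/G, transition), 7 (A/G, transition), 16 (T/C, transition), 19 (G/C, transversion), 20 (G/A, transition), 27 (C/G, transversion), 28 (A/G, transition), 29 (C/T, transition), 30 (C/T, transition).
Of the 10 differences, 8 transitions and 2 transversions over 30 sites: P = 8/30 = 0.266667, Q = 2/30 = 0.066667.
d = −0.5·ln(0.399999) − 0.25·ln(0.866666) = −0.5·(-0.916293) − 0.25·(-0.143102) = 0.4939.

0.4939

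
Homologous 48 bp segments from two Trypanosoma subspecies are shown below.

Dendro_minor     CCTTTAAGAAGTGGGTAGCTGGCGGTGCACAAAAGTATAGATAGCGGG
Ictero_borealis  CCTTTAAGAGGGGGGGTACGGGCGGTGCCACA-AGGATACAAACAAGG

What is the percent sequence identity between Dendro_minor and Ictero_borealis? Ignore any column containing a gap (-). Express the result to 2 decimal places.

68.09%

Excluding the 1 gap column leaves 47 comparable sites.
Differing sites — 10:A/G; 12:T/G; 16:T/G; 17:A/T; 18:G/A; 20:T/G; 29:A/C; 30:C/A; 31:A/C; 36:T/G; 40:G/C; 42:T/A; 44:G/C; 45:C/A; 46:G/A.
32 of the 47 comparable sites match, so the percent identity is 32/47 × 100 = 68.09%.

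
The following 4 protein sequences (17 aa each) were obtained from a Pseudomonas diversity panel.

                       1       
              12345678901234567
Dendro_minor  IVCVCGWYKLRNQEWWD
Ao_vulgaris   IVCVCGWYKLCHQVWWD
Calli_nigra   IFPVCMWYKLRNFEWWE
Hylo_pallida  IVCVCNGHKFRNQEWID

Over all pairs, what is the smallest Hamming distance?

3

Pairwise Hamming distances:
  Dendro_minor vs Ao_vulgaris: 3
  Dendro_minor vs Calli_nigra: 5
  Dendro_minor vs Hylo_pallida: 5
  Ao_vulgaris vs Calli_nigra: 8
  Ao_vulgaris vs Hylo_pallida: 8
  Calli_nigra vs Hylo_pallida: 9
The smallest is 3, between Dendro_minor and Ao_vulgaris.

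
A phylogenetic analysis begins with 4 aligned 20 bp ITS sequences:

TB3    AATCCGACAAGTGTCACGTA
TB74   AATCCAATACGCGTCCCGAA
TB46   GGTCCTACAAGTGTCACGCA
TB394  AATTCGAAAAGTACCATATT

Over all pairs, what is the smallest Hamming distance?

Pairwise Hamming distances:
  TB3 vs TB74: 6
  TB3 vs TB46: 4
  TB3 vs TB394: 7
  TB74 vs TB46: 8
  TB74 vs TB394: 12
  TB46 vs TB394: 11
The smallest is 4, between TB3 and TB46.

4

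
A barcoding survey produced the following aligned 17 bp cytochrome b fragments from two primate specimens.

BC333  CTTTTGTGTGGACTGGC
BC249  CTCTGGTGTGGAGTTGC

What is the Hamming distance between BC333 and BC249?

Mismatches occur at site 3 (T↔C), site 5 (T↔G), site 13 (C↔G), site 15 (G↔T).
That gives 4 mismatches out of 17 aligned sites, so the Hamming distance is 4.

4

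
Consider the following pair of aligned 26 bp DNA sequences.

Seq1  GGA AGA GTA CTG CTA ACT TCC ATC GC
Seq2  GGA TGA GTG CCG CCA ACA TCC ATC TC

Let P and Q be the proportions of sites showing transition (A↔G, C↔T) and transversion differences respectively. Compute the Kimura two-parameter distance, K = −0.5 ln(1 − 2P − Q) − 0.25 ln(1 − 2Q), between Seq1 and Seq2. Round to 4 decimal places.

The sequences differ at positions 4 (A/T, transversion), 9 (A/G, transition), 11 (T/C, transition), 14 (T/C, transition), 18 (T/A, transversion), 25 (G/T, transversion).
Of the 6 differences, 3 transitions and 3 transversions over 26 sites: P = 3/26 = 0.115385, Q = 3/26 = 0.115385.
d = −0.5·ln(0.653845) − 0.25·ln(0.769230) = −0.5·(-0.424885) − 0.25·(-0.262365) = 0.2780.

0.2780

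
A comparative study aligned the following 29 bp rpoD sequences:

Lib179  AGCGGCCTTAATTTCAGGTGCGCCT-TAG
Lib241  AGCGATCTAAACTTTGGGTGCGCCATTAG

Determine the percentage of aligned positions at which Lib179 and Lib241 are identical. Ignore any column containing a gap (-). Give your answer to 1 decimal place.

75.0%

Excluding the 1 gap column leaves 28 comparable sites.
Mismatches occur at site 5 (G→A), site 6 (C→T), site 9 (T→A), site 12 (T→C), site 15 (C→T), site 16 (A→G), site 25 (T→A).
21 of the 28 comparable sites match, so the percent identity is 21/28 × 100 = 75.0%.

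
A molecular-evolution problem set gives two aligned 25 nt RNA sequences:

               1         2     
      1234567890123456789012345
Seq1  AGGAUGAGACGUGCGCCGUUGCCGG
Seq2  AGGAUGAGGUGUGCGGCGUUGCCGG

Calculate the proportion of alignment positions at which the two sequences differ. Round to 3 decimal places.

0.120

Mismatches occur at site 9 (A→G), site 10 (C→U), site 16 (C→G).
There are 3 differences over 25 sites, so p = 3/25 = 0.120.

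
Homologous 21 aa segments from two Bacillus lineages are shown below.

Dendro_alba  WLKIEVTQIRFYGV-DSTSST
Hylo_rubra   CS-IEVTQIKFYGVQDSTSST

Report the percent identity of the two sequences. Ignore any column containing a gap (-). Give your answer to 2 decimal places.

Excluding the 2 gap columns leaves 19 comparable sites.
The sequences differ at positions 1 (W/C), 2 (L/S), 10 (R/K).
16 of the 19 comparable sites match, so the percent identity is 16/19 × 100 = 84.21%.

84.21%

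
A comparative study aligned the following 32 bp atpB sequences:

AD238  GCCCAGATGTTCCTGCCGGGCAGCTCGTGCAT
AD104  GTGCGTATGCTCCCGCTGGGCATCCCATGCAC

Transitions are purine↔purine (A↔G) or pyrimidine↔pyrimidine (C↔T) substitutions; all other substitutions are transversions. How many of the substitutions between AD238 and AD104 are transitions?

Differing sites — 2:C/T (Ti); 3:C/G (Tv); 5:A/G (Ti); 6:G/T (Tv); 10:T/C (Ti); 14:T/C (Ti); 17:C/T (Ti); 23:G/T (Tv); 25:T/C (Ti); 27:G/A (Ti); 32:T/C (Ti).
Of the 11 differences, 8 transitions and 3 transversions, so the answer is 8.

8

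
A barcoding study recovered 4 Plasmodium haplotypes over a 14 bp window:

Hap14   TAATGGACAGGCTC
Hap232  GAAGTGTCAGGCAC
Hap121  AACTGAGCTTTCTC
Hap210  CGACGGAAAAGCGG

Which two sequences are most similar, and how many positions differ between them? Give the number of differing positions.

Pairwise Hamming distances:
  Hap14 vs Hap232: 5
  Hap14 vs Hap121: 7
  Hap14 vs Hap210: 7
  Hap232 vs Hap121: 10
  Hap232 vs Hap210: 9
  Hap121 vs Hap210: 12
The smallest is 5, between Hap14 and Hap232.

5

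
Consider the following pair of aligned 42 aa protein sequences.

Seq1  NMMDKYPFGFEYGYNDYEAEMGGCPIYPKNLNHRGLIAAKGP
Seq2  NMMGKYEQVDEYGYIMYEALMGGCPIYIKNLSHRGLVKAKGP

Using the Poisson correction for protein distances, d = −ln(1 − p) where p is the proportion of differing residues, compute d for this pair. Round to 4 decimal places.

0.3365

Mismatches occur at site 4 (D→G), site 7 (P→E), site 8 (F→Q), site 9 (G→V), site 10 (F→D), site 15 (N→I), site 16 (D→M), site 20 (E→L), site 28 (P→I), site 32 (N→S), site 37 (I→V), site 38 (A→K).
p = 12/42 = 0.285714.
d = −ln(1 − 0.285714) = −ln(0.714286) = 0.3365.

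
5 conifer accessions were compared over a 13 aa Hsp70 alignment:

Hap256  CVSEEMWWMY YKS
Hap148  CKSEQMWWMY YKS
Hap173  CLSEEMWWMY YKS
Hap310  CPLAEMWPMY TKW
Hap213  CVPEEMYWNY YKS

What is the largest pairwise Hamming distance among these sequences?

8

Pairwise Hamming distances:
  Hap256 vs Hap148: 2
  Hap256 vs Hap173: 1
  Hap256 vs Hap310: 6
  Hap256 vs Hap213: 3
  Hap148 vs Hap173: 2
  Hap148 vs Hap310: 7
  Hap148 vs Hap213: 5
  Hap173 vs Hap310: 6
  Hap173 vs Hap213: 4
  Hap310 vs Hap213: 8
The largest is 8, between Hap310 and Hap213.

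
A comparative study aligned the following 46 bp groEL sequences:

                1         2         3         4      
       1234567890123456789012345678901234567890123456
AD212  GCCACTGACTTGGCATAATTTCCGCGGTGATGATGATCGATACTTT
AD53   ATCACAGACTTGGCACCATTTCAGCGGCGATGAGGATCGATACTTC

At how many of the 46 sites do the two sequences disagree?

9

Mismatches occur at site 1 (G→A), site 2 (C→T), site 6 (T→A), site 16 (T→C), site 17 (A→C), site 23 (C→A), site 28 (T→C), site 34 (T→G), site 46 (T→C).
That gives 9 mismatches out of 46 aligned sites, so the Hamming distance is 9.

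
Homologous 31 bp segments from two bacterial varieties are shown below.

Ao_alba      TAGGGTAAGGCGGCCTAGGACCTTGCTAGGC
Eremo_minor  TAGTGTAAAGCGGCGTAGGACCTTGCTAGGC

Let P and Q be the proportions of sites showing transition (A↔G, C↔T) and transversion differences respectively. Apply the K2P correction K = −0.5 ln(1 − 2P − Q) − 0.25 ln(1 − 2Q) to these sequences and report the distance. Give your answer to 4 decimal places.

0.1036

Mismatches occur at site 4 (G→T, transversion), site 9 (G→A, transition), site 15 (C→G, transversion).
Of the 3 differences, 1 transition and 2 transversions over 31 sites: P = 1/31 = 0.032258, Q = 2/31 = 0.064516.
d = −0.5·ln(0.870968) − 0.25·ln(0.870968) = −0.5·(-0.138150) − 0.25·(-0.138150) = 0.1036.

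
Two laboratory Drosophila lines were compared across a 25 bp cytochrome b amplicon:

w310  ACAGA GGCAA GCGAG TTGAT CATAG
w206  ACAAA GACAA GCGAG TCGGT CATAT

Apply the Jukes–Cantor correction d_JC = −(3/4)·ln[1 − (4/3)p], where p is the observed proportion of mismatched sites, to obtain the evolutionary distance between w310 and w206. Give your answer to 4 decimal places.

0.2326

Differing sites — 4:G/A; 7:G/A; 17:T/C; 19:A/G; 25:G/T.
p = 5/25 = 0.200000.
d = −0.75 · ln(1 − (4/3)·0.200000) = −0.75 · ln(0.733333) = −0.75 · (-0.310155) = 0.2326.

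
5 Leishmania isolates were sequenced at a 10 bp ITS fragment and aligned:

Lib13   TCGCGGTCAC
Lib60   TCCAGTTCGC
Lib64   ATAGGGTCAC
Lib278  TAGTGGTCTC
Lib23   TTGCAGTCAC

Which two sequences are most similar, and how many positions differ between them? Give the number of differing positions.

2

Pairwise Hamming distances:
  Lib13 vs Lib60: 4
  Lib13 vs Lib64: 4
  Lib13 vs Lib278: 3
  Lib13 vs Lib23: 2
  Lib60 vs Lib64: 6
  Lib60 vs Lib278: 5
  Lib60 vs Lib23: 6
  Lib64 vs Lib278: 5
  Lib64 vs Lib23: 4
  Lib278 vs Lib23: 4
The smallest is 2, between Lib13 and Lib23.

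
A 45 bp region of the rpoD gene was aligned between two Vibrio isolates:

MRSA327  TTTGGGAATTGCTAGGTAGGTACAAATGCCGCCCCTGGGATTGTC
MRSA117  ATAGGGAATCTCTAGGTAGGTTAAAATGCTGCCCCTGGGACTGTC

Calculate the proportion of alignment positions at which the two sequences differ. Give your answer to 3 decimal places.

0.178

Mismatches occur at site 1 (T↔A), site 3 (T↔A), site 10 (T↔C), site 11 (G↔T), site 22 (A↔T), site 23 (C↔A), site 30 (C↔T), site 41 (T↔C).
There are 8 differences over 45 sites, so p = 8/45 = 0.178.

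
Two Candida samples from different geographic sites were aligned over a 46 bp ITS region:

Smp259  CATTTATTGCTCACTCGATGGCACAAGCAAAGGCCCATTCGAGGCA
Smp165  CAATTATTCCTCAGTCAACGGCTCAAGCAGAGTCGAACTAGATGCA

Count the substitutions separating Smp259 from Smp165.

13

The sequences differ at positions 3 (T/A), 9 (G/C), 14 (C/G), 17 (G/A), 19 (T/C), 23 (A/T), 30 (A/G), 33 (G/T), 35 (C/G), 36 (C/A), 38 (T/C), 40 (C/A), 43 (G/T).
That gives 13 mismatches out of 46 aligned sites, so the Hamming distance is 13.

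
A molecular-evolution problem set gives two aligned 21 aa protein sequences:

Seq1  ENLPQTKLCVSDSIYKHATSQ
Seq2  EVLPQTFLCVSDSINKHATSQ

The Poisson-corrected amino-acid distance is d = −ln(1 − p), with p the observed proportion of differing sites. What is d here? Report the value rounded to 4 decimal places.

0.1542

Differing sites — 2:N/V; 7:K/F; 15:Y/N.
p = 3/21 = 0.142857.
d = −ln(1 − 0.142857) = −ln(0.857143) = 0.1542.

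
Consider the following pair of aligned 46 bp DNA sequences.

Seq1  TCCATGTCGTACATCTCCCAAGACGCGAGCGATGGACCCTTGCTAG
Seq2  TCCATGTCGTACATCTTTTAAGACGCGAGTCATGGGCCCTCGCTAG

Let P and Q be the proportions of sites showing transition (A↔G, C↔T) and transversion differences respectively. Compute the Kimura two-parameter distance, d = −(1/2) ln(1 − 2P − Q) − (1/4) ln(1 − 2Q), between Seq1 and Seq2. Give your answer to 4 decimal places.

0.1772

Differing sites — 17:C/T (Ti); 18:C/T (Ti); 19:C/T (Ti); 30:C/T (Ti); 31:G/C (Tv); 36:A/G (Ti); 41:T/C (Ti).
Of the 7 differences, 6 transitions and 1 transversion over 46 sites: P = 6/46 = 0.130435, Q = 1/46 = 0.021739.
d = −0.5·ln(0.717391) − 0.25·ln(0.956522) = −0.5·(-0.332134) − 0.25·(-0.044451) = 0.1772.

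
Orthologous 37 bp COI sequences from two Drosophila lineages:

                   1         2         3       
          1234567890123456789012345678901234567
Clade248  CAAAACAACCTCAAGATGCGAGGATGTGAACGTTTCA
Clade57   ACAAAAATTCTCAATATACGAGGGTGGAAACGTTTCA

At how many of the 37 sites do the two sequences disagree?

The sequences differ at positions 1 (C/A), 2 (A/C), 6 (C/A), 8 (A/T), 9 (C/T), 15 (G/T), 18 (G/A), 24 (A/G), 27 (T/G), 28 (G/A).
That gives 10 mismatches out of 37 aligned sites, so the Hamming distance is 10.

10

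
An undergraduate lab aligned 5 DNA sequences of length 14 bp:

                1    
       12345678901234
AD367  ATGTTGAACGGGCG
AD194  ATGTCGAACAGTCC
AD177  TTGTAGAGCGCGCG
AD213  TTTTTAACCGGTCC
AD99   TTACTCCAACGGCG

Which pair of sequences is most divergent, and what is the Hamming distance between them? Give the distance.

10

Pairwise Hamming distances:
  AD367 vs AD194: 4
  AD367 vs AD177: 4
  AD367 vs AD213: 6
  AD367 vs AD99: 7
  AD194 vs AD177: 7
  AD194 vs AD213: 6
  AD194 vs AD99: 10
  AD177 vs AD213: 7
  AD177 vs AD99: 9
  AD213 vs AD99: 9
The largest is 10, between AD194 and AD99.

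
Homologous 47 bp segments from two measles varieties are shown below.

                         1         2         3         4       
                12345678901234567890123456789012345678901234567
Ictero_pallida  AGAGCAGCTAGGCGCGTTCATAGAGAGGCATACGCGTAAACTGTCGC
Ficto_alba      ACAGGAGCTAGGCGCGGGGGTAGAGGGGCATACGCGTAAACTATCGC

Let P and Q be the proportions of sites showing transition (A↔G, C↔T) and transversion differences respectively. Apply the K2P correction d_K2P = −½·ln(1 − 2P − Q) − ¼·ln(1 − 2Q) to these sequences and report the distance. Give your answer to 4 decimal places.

Mismatches occur at site 2 (G↔C, transversion), site 5 (C↔G, transversion), site 17 (T↔G, transversion), site 18 (T↔G, transversion), site 19 (C↔G, transversion), site 20 (A↔G, transition), site 26 (A↔G, transition), site 43 (G↔A, transition).
Of the 8 differences, 3 transitions and 5 transversions over 47 sites: P = 3/47 = 0.063830, Q = 5/47 = 0.106383.
d = −0.5·ln(0.765957) − 0.25·ln(0.787234) = −0.5·(-0.266629) − 0.25·(-0.239230) = 0.1931.

0.1931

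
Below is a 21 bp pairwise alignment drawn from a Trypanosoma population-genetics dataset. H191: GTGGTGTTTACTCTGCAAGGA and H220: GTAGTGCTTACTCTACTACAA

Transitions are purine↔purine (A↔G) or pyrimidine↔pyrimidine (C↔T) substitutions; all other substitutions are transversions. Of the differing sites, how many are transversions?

The sequences differ at positions 3 (G/A, transition), 7 (T/C, transition), 15 (G/A, transition), 17 (A/T, transversion), 19 (G/C, transversion), 20 (G/A, transition).
Of the 6 differences, 4 transitions and 2 transversions, so the answer is 2.

2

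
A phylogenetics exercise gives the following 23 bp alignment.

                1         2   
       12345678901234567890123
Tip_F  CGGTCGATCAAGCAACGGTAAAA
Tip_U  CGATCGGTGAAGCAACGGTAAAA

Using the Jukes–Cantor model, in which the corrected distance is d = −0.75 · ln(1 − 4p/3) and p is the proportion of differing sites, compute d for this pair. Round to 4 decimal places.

0.1433

The sequences differ at positions 3 (G/A), 7 (A/G), 9 (C/G).
p = 3/23 = 0.130435.
d = −0.75 · ln(1 − (4/3)·0.130435) = −0.75 · ln(0.826087) = −0.75 · (-0.191055) = 0.1433.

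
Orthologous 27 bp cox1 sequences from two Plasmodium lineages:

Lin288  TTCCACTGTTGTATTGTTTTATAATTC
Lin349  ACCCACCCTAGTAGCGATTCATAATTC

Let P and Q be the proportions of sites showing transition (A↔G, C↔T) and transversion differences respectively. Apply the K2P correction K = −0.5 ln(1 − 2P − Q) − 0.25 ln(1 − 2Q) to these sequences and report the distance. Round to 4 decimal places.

0.4440

Differing sites — 1:T/A (Tv); 2:T/C (Ti); 7:T/C (Ti); 8:G/C (Tv); 10:T/A (Tv); 14:T/G (Tv); 15:T/C (Ti); 17:T/A (Tv); 20:T/C (Ti).
Of the 9 differences, 4 transitions and 5 transversions over 27 sites: P = 4/27 = 0.148148, Q = 5/27 = 0.185185.
d = −0.5·ln(0.518519) − 0.25·ln(0.629630) = −0.5·(-0.656779) − 0.25·(-0.462623) = 0.4440.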